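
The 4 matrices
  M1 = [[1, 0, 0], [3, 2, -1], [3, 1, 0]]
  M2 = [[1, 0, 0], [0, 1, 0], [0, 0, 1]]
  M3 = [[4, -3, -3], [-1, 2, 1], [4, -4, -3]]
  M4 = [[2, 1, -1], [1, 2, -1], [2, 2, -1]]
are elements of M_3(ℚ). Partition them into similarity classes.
Characteristic polynomials: χ_{M1} = (x - 1)^3, χ_{M2} = (x - 1)^3, χ_{M3} = (x - 1)^3, χ_{M4} = (x - 1)^3.

{M1, M3, M4}: invariant factors x - 1, (x - 1)^2.

{M2}: invariant factors x - 1, x - 1, x - 1.

Matrices are similar if and only if their invariant-factor lists agree; the partition into similarity classes is {M1, M3, M4}, {M2}.

2 classes: {M1, M3, M4}, {M2}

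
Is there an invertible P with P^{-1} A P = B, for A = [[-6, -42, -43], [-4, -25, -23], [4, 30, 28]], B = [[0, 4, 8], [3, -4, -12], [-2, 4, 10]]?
No.

trace(A) = -3 but trace(B) = 6. The trace is a similarity invariant, so A and B are not similar.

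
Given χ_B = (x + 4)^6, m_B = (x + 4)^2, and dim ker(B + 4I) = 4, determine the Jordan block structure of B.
λ = -4: algebraic multiplicity 6 (exponent in χ_B), largest block size 2 (exponent in m_B), 4 blocks (geometric multiplicity). These force block sizes [2, 2, 1, 1].

Jordan blocks: (-4, 2), (-4, 2), (-4, 1), (-4, 1)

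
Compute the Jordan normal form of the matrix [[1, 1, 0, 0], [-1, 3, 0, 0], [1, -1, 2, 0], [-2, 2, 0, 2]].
J = [[2, 1, 0, 0], [0, 2, 0, 0], [0, 0, 2, 0], [0, 0, 0, 2]]

The characteristic polynomial is det(xI - A) = (x - 2)^4, so the eigenvalues are 2 (algebraic multiplicity 4).

For λ = 2: rank(A - 2I) = 1, rank((A - 2I)^2) = 0. The eigenspace has dimension 4 - 1 = 3, so there are 3 Jordan blocks; the rank sequence gives block sizes [2, 1, 1].

Assembling the blocks gives the Jordan form J above.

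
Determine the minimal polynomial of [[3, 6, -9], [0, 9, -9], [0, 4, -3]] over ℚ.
m_A(x) = (x - 3)^2

The characteristic polynomial factors as (x - 3)^3. The minimal polynomial is ∏(x - λ)^{k_λ} where k_λ is the size of the largest Jordan block at λ.

For λ = 3: rank(A - 3I) = 1, and the largest Jordan block has size 2 (the smallest k with rank((A - 3I)^k) = rank((A - 3I)^(k+1))).

So m_A(x) = (x - 3)^2.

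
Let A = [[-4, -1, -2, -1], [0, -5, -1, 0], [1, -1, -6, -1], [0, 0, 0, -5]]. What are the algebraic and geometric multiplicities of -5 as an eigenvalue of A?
The characteristic polynomial is (x + 5)^4, so the factor x + 5 appears with exponent 4: the algebraic multiplicity is 4.

rank(A + 5I) = 2, so the eigenspace has dimension 4 - 2 = 2: the geometric multiplicity is 2.

Since 2 < 4, A is not diagonalizable.

algebraic multiplicity 4, geometric multiplicity 2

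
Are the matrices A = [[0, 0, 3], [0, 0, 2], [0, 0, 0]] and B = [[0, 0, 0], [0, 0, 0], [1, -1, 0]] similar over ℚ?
Two matrices over a field are similar if and only if they have the same invariant factors.

Both A and B have characteristic polynomial x^3 and minimal polynomial x^2. Computing further, both have invariant factors x, x^2. Hence A and B are similar.

Yes.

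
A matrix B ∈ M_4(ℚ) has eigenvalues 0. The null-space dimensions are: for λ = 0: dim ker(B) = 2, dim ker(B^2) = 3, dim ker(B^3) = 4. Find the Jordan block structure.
λ = 0: successive nullity increments [2, 1, 1] count blocks of size ≥ k; block sizes are [3, 1].

Jordan blocks: (0, 3), (0, 1)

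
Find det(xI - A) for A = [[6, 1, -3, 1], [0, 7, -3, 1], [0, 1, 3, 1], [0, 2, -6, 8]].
xI - A = [[x - 6, -1, 3, -1], [0, x - 7, 3, -1], [0, -1, x - 3, -1], [0, -2, 6, x - 8]].

Expanding det(xI - A) along the first row:
det(xI - A) = + (x - 6)·det([[x - 7, 3, -1], [-1, x - 3, -1], [-2, 6, x - 8]]) - (-1)·det([[0, 3, -1], [0, x - 3, -1], [0, 6, x - 8]]) + (3)·det([[0, x - 7, -1], [0, -1, -1], [0, -2, x - 8]]) - (-1)·det([[0, x - 7, 3], [0, -1, x - 3], [0, -2, 6]]).

Evaluating gives χ_A(x) = x^4 - 24x^3 + 216x^2 - 864x + 1296 = (x - 6)^4.

χ_A(x) = (x - 6)^4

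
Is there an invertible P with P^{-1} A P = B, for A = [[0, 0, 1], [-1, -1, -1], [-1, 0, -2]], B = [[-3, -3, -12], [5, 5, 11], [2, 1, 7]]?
trace(A) = -3 but trace(B) = 9. The trace is a similarity invariant, so A and B are not similar.

No.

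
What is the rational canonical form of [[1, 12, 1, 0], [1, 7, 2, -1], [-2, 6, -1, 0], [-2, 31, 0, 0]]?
The invariant factors of A (the non-unit diagonal entries of the Smith normal form of xI - A over ℚ[x]) are (x - 5)(x + 1)(x^2 - 3x + 1), each dividing the next. The characteristic polynomial is their product, (x - 5)(x + 1)(x^2 - 3x + 1).

The rational canonical form is the block-diagonal matrix of companion matrices C(f_i):
R = [[0, 0, 0, 5], [1, 0, 0, -11], [0, 1, 0, -8], [0, 0, 1, 7]].

Note the characteristic polynomial does not split into linear factors over ℚ, so A has no Jordan form over ℚ; the rational canonical form exists over any field.

R = [[0, 0, 0, 5], [1, 0, 0, -11], [0, 1, 0, -8], [0, 0, 1, 7]]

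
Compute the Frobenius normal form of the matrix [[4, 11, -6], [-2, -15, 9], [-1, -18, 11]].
R = [[0, 0, 5], [1, 0, 3], [0, 1, 0]]

The invariant factors of A (the non-unit diagonal entries of the Smith normal form of xI - A over ℚ[x]) are x^3 - 3x - 5, each dividing the next. The characteristic polynomial is their product, x^3 - 3x - 5.

The rational canonical form is the block-diagonal matrix of companion matrices C(f_i):
R = [[0, 0, 5], [1, 0, 3], [0, 1, 0]].

Note the characteristic polynomial does not split into linear factors over ℚ, so A has no Jordan form over ℚ; the rational canonical form exists over any field.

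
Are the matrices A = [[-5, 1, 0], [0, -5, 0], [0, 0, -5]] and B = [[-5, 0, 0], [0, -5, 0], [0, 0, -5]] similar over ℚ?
Both have characteristic polynomial (x + 5)^3, but the minimal polynomial of A is (x + 5)^2 while the minimal polynomial of B is x + 5. The minimal polynomial is a similarity invariant, so A and B are not similar.

No.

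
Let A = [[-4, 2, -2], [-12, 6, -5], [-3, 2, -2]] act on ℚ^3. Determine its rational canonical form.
The invariant factors of A (the non-unit diagonal entries of the Smith normal form of xI - A over ℚ[x]) are x^3 - 2, each dividing the next. The characteristic polynomial is their product, x^3 - 2.

The rational canonical form is the block-diagonal matrix of companion matrices C(f_i):
R = [[0, 0, 2], [1, 0, 0], [0, 1, 0]].

Note the characteristic polynomial does not split into linear factors over ℚ, so A has no Jordan form over ℚ; the rational canonical form exists over any field.

R = [[0, 0, 2], [1, 0, 0], [0, 1, 0]]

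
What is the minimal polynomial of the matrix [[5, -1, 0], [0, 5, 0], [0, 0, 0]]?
The characteristic polynomial factors as x(x - 5)^2. The minimal polynomial is ∏(x - λ)^{k_λ} where k_λ is the size of the largest Jordan block at λ.

For λ = 0: rank(A) = 2, and the largest Jordan block has size 1 (the smallest k with rank(A^k) = rank(A^(k+1))).
For λ = 5: rank(A - 5I) = 2, and the largest Jordan block has size 2 (the smallest k with rank((A - 5I)^k) = rank((A - 5I)^(k+1))).

So m_A(x) = x(x - 5)^2.

m_A(x) = x(x - 5)^2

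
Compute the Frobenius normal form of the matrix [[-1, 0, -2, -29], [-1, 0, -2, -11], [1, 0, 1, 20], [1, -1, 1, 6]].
The invariant factors of A (the non-unit diagonal entries of the Smith normal form of xI - A over ℚ[x]) are (x - 6)(x^3 - x - 3), each dividing the next. The characteristic polynomial is their product, (x - 6)(x^3 - x - 3).

The rational canonical form is the block-diagonal matrix of companion matrices C(f_i):
R = [[0, 0, 0, -18], [1, 0, 0, -3], [0, 1, 0, 1], [0, 0, 1, 6]].

Note the characteristic polynomial does not split into linear factors over ℚ, so A has no Jordan form over ℚ; the rational canonical form exists over any field.

R = [[0, 0, 0, -18], [1, 0, 0, -3], [0, 1, 0, 1], [0, 0, 1, 6]]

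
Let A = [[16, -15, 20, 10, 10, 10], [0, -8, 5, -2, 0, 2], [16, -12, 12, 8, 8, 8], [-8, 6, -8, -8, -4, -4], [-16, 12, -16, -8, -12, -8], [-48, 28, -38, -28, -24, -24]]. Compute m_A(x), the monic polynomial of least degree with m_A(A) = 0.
The characteristic polynomial factors as (x + 4)^6. The minimal polynomial is ∏(x - λ)^{k_λ} where k_λ is the size of the largest Jordan block at λ.

For λ = -4: rank(A + 4I) = 2, and the largest Jordan block has size 3 (the smallest k with rank((A + 4I)^k) = rank((A + 4I)^(k+1))).

So m_A(x) = (x + 4)^3.

m_A(x) = (x + 4)^3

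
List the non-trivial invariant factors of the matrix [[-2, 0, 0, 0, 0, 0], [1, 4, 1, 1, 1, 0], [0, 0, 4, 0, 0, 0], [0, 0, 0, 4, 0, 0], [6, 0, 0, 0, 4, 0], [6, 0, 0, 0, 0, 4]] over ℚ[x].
x - 4, x - 4, x - 4, (x - 4)^2(x + 2)

The Jordan structure of A has elementary divisors (x + 2), (x - 4)^2, (x - 4), (x - 4), (x - 4). Arranging the block sizes at each eigenvalue in decreasing order and taking row products gives the invariant factors.

Invariant factors (smallest first, each dividing the next): x - 4, x - 4, x - 4, (x - 4)^2(x + 2).

Check: the last factor (x - 4)^2(x + 2) is the minimal polynomial, and the product (x - 4)^5(x + 2) is the characteristic polynomial.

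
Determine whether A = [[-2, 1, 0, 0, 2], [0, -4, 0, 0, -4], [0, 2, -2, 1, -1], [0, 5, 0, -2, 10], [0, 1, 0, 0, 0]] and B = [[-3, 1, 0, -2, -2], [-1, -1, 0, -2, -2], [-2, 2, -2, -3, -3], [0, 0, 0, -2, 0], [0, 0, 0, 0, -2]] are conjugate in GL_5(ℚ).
Yes.

Two matrices over a field are similar if and only if they have the same invariant factors.

Both A and B have characteristic polynomial (x + 2)^5 and minimal polynomial (x + 2)^2. Computing further, both have invariant factors x + 2, (x + 2)^2, (x + 2)^2. Hence A and B are similar.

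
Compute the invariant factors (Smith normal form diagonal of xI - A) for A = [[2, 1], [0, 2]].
The Jordan structure of A has elementary divisors (x - 2)^2. Arranging the block sizes at each eigenvalue in decreasing order and taking row products gives the invariant factors.

Invariant factors (smallest first, each dividing the next): (x - 2)^2.

Check: the last factor (x - 2)^2 is the minimal polynomial, and the product (x - 2)^2 is the characteristic polynomial.

(x - 2)^2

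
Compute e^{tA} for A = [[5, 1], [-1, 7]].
e^{tA} = [[(1 - t)*e^{6*t}, t*e^{6*t}], [-t*e^{6*t}, (t + 1)*e^{6*t}]]

A has Jordan form J = [[6, 1], [0, 6]] with A = PJP^{-1}, so e^{tA} = P e^{tJ} P^{-1}.

For a Jordan block J_k(λ), e^{tJ_k(λ)} = e^{λt} · (I + tN + t^2 N^2/2! + ... + t^{k-1} N^{k-1}/(k-1)!) where N is the nilpotent superdiagonal part.

Assembling the blocks and conjugating back gives the entries of e^{tA} as shown above.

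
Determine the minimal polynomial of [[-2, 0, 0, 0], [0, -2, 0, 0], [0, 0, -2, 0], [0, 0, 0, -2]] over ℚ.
m_A(x) = x + 2

The characteristic polynomial factors as (x + 2)^4. The minimal polynomial is ∏(x - λ)^{k_λ} where k_λ is the size of the largest Jordan block at λ.

For λ = -2: rank(A + 2I) = 0, and the largest Jordan block has size 1 (the smallest k with rank((A + 2I)^k) = rank((A + 2I)^(k+1))).

So m_A(x) = x + 2.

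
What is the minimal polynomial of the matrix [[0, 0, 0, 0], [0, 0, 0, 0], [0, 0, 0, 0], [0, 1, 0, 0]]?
The characteristic polynomial factors as x^4. The minimal polynomial is ∏(x - λ)^{k_λ} where k_λ is the size of the largest Jordan block at λ.

For λ = 0: rank(A) = 1, and the largest Jordan block has size 2 (the smallest k with rank(A^k) = rank(A^(k+1))).

So m_A(x) = x^2.

m_A(x) = x^2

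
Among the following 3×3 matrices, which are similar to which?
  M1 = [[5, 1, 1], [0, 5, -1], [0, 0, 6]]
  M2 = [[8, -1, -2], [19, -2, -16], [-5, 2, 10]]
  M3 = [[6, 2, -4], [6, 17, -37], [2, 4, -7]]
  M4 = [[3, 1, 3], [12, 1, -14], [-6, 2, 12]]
1 class: {M1, M2, M3, M4}

Characteristic polynomials: χ_{M1} = (x - 6)(x - 5)^2, χ_{M2} = (x - 6)(x - 5)^2, χ_{M3} = (x - 6)(x - 5)^2, χ_{M4} = (x - 6)(x - 5)^2.

{M1, M2, M3, M4}: invariant factors (x - 6)(x - 5)^2.

Matrices are similar if and only if their invariant-factor lists agree; the partition into similarity classes is {M1, M2, M3, M4}.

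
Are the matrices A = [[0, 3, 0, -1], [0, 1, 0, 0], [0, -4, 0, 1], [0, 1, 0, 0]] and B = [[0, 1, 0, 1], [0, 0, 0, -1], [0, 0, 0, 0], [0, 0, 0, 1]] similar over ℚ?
Two matrices over a field are similar if and only if they have the same invariant factors.

Both A and B have characteristic polynomial x^3(x - 1) and minimal polynomial x^2(x - 1). Computing further, both have invariant factors x, x^2(x - 1). Hence A and B are similar.

Yes.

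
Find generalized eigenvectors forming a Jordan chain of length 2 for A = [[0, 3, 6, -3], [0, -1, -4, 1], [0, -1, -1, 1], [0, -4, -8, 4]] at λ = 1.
v_1 = [[-3, 1, 1, 4]]^T, v_2 = [[0, -2, 1, 0]]^T

We seek v_1 ∈ ker((A - I)^2) \ ker(A - I), then set v_{i+1} = (A - I) v_i.

One such chain is v_1 = [[-3, 1, 1, 4]]^T, v_2 = [[0, -2, 1, 0]]^T. Check: (A - I) v_2 = [[0, 0, 0, 0]]^T = 0.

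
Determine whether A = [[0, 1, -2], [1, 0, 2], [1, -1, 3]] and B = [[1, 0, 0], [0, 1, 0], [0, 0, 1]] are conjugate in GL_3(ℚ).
No.

Both have characteristic polynomial (x - 1)^3, but the minimal polynomial of A is (x - 1)^2 while the minimal polynomial of B is x - 1. The minimal polynomial is a similarity invariant, so A and B are not similar.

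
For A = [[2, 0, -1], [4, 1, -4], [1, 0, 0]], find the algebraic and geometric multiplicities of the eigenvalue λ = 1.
algebraic multiplicity 3, geometric multiplicity 2

The characteristic polynomial is (x - 1)^3, so the factor x - 1 appears with exponent 3: the algebraic multiplicity is 3.

rank(A - I) = 1, so the eigenspace has dimension 3 - 1 = 2: the geometric multiplicity is 2.

Since 2 < 3, A is not diagonalizable.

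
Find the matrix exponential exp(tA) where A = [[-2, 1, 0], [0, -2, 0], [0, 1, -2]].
e^{tA} = [[e^{-2*t}, t*e^{-2*t}, 0], [0, e^{-2*t}, 0], [0, t*e^{-2*t}, e^{-2*t}]]

A has Jordan form J = [[-2, 1, 0], [0, -2, 0], [0, 0, -2]] with A = PJP^{-1}, so e^{tA} = P e^{tJ} P^{-1}.

For a Jordan block J_k(λ), e^{tJ_k(λ)} = e^{λt} · (I + tN + t^2 N^2/2! + ... + t^{k-1} N^{k-1}/(k-1)!) where N is the nilpotent superdiagonal part.

Assembling the blocks and conjugating back gives the entries of e^{tA} as shown above.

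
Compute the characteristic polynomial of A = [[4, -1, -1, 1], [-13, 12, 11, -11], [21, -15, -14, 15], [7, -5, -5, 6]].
χ_A(x) = (x - 3)^2(x - 1)^2

xI - A = [[x - 4, 1, 1, -1], [13, x - 12, -11, 11], [-21, 15, x + 14, -15], [-7, 5, 5, x - 6]].

Expanding det(xI - A) along the first row:
det(xI - A) = + (x - 4)·det([[x - 12, -11, 11], [15, x + 14, -15], [5, 5, x - 6]]) - (1)·det([[13, -11, 11], [-21, x + 14, -15], [-7, 5, x - 6]]) + (1)·det([[13, x - 12, 11], [-21, 15, -15], [-7, 5, x - 6]]) - (-1)·det([[13, x - 12, -11], [-21, 15, x + 14], [-7, 5, 5]]).

Evaluating gives χ_A(x) = x^4 - 8x^3 + 22x^2 - 24x + 9 = (x - 3)^2(x - 1)^2.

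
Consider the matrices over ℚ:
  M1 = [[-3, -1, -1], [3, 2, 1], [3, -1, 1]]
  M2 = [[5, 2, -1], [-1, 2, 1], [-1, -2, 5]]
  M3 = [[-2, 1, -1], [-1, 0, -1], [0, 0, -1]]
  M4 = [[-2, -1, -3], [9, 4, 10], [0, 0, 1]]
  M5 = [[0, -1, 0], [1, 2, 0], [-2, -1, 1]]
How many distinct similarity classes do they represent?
Characteristic polynomials: χ_{M1} = x^3, χ_{M2} = (x - 4)^3, χ_{M3} = (x + 1)^3, χ_{M4} = (x - 1)^3, χ_{M5} = (x - 1)^3.

{M1}: invariant factors x^3.

{M2}: invariant factors x - 4, (x - 4)^2.

{M3}: invariant factors x + 1, (x + 1)^2.

{M4, M5}: invariant factors (x - 1)^3.

Matrices are similar if and only if their invariant-factor lists agree; the partition into similarity classes is {M1}, {M2}, {M3}, {M4, M5}.

4 classes: {M1}, {M2}, {M3}, {M4, M5}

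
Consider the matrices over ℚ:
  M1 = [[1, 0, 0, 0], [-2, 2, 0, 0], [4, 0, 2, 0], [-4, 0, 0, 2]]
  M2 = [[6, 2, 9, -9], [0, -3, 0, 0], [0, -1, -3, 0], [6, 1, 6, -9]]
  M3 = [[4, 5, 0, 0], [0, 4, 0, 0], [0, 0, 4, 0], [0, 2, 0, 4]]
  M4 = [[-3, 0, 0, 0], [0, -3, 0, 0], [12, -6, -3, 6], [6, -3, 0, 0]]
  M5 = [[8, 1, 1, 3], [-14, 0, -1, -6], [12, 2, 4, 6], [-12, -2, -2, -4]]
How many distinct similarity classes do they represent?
Characteristic polynomials: χ_{M1} = (x - 2)^3(x - 1), χ_{M2} = x(x + 3)^3, χ_{M3} = (x - 4)^4, χ_{M4} = x(x + 3)^3, χ_{M5} = (x - 2)^4.

{M1}: invariant factors x - 2, x - 2, (x - 2)(x - 1).

{M2}: invariant factors x + 3, x(x + 3)^2.

{M3}: invariant factors x - 4, x - 4, (x - 4)^2.

{M4}: invariant factors x + 3, x + 3, x(x + 3).

{M5}: invariant factors x - 2, (x - 2)^3.

Matrices are similar if and only if their invariant-factor lists agree; the partition into similarity classes is {M1}, {M2}, {M3}, {M4}, {M5}.

5 classes: {M1}, {M2}, {M3}, {M4}, {M5}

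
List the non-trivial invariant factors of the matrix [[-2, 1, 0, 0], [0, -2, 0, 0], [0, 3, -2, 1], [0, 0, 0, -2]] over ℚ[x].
The Jordan structure of A has elementary divisors (x + 2)^2, (x + 2)^2. Arranging the block sizes at each eigenvalue in decreasing order and taking row products gives the invariant factors.

Invariant factors (smallest first, each dividing the next): (x + 2)^2, (x + 2)^2.

Check: the last factor (x + 2)^2 is the minimal polynomial, and the product (x + 2)^4 is the characteristic polynomial.

(x + 2)^2, (x + 2)^2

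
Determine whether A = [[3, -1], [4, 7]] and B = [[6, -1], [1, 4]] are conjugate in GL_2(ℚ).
Yes.

Two matrices over a field are similar if and only if they have the same invariant factors.

Both A and B have characteristic polynomial (x - 5)^2 and minimal polynomial (x - 5)^2. Computing further, both have invariant factors (x - 5)^2. Hence A and B are similar.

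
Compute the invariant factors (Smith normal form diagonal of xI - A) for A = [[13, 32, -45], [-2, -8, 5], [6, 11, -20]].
(x + 5)^3

The Jordan structure of A has elementary divisors (x + 5)^3. Arranging the block sizes at each eigenvalue in decreasing order and taking row products gives the invariant factors.

Invariant factors (smallest first, each dividing the next): (x + 5)^3.

Check: the last factor (x + 5)^3 is the minimal polynomial, and the product (x + 5)^3 is the characteristic polynomial.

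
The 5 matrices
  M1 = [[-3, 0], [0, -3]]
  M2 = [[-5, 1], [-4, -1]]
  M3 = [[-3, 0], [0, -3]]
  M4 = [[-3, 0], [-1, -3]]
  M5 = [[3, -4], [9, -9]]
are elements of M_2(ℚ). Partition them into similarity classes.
Characteristic polynomials: χ_{M1} = (x + 3)^2, χ_{M2} = (x + 3)^2, χ_{M3} = (x + 3)^2, χ_{M4} = (x + 3)^2, χ_{M5} = (x + 3)^2.

{M1, M3}: invariant factors x + 3, x + 3.

{M2, M4, M5}: invariant factors (x + 3)^2.

Matrices are similar if and only if their invariant-factor lists agree; the partition into similarity classes is {M1, M3}, {M2, M4, M5}.

2 classes: {M1, M3}, {M2, M4, M5}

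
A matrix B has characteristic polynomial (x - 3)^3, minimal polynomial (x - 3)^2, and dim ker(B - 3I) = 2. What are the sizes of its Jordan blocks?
λ = 3: algebraic multiplicity 3 (exponent in χ_B), largest block size 2 (exponent in m_B), 2 blocks (geometric multiplicity). These force block sizes [2, 1].

Jordan blocks: (3, 2), (3, 1)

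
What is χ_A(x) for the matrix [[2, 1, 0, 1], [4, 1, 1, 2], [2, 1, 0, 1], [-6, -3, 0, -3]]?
χ_A(x) = x^4

xI - A = [[x - 2, -1, 0, -1], [-4, x - 1, -1, -2], [-2, -1, x, -1], [6, 3, 0, x + 3]].

Expanding det(xI - A) along the first row:
det(xI - A) = + (x - 2)·det([[x - 1, -1, -2], [-1, x, -1], [3, 0, x + 3]]) - (-1)·det([[-4, -1, -2], [-2, x, -1], [6, 0, x + 3]]) + (0)·det([[-4, x - 1, -2], [-2, -1, -1], [6, 3, x + 3]]) - (-1)·det([[-4, x - 1, -1], [-2, -1, x], [6, 3, 0]]).

Evaluating gives χ_A(x) = x^4.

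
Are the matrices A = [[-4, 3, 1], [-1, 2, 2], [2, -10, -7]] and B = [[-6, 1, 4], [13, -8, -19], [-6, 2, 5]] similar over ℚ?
Yes.

Two matrices over a field are similar if and only if they have the same invariant factors.

Both A and B have characteristic polynomial (x + 3)^3 and minimal polynomial (x + 3)^3. Computing further, both have invariant factors (x + 3)^3. Hence A and B are similar.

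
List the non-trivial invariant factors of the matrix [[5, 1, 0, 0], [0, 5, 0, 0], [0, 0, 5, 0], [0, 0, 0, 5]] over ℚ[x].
The Jordan structure of A has elementary divisors (x - 5)^2, (x - 5), (x - 5). Arranging the block sizes at each eigenvalue in decreasing order and taking row products gives the invariant factors.

Invariant factors (smallest first, each dividing the next): x - 5, x - 5, (x - 5)^2.

Check: the last factor (x - 5)^2 is the minimal polynomial, and the product (x - 5)^4 is the characteristic polynomial.

x - 5, x - 5, (x - 5)^2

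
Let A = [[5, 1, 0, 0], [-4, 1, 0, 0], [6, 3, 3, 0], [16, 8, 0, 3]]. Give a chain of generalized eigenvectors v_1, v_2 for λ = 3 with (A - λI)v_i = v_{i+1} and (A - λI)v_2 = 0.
v_1 = [[2, -3, 8, 20]]^T, v_2 = [[1, -2, 3, 8]]^T

We seek v_1 ∈ ker((A - 3I)^2) \ ker(A - 3I), then set v_{i+1} = (A - 3I) v_i.

One such chain is v_1 = [[2, -3, 8, 20]]^T, v_2 = [[1, -2, 3, 8]]^T. Check: (A - 3I) v_2 = [[0, 0, 0, 0]]^T = 0.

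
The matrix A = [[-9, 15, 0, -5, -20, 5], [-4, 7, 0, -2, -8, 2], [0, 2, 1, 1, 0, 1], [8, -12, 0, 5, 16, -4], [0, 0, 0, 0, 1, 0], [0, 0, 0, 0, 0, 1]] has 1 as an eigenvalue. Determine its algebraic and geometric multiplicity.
The characteristic polynomial is (x - 1)^6, so the factor x - 1 appears with exponent 6: the algebraic multiplicity is 6.

rank(A - I) = 2, so the eigenspace has dimension 6 - 2 = 4: the geometric multiplicity is 4.

Since 4 < 6, A is not diagonalizable.

algebraic multiplicity 6, geometric multiplicity 4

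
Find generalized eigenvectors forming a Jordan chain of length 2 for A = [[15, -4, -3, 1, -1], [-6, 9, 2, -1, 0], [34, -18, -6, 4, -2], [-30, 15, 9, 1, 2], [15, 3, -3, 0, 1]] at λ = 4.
We seek v_1 ∈ ker((A - 4I)^2) \ ker(A - 4I), then set v_{i+1} = (A - 4I) v_i.

One such chain is v_1 = [[0, 0, 0, 0, 1]]^T, v_2 = [[-1, 0, -2, 2, -3]]^T. Check: (A - 4I) v_2 = [[0, 0, 0, 0, 0]]^T = 0.

v_1 = [[0, 0, 0, 0, 1]]^T, v_2 = [[-1, 0, -2, 2, -3]]^T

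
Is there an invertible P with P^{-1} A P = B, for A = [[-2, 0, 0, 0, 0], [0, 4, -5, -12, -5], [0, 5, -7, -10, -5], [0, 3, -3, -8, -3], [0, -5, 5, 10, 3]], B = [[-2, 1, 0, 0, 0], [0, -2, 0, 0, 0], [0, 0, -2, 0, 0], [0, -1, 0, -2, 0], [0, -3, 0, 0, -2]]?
Both have characteristic polynomial (x + 2)^5, but the minimal polynomial of A is (x + 2)^3 while the minimal polynomial of B is (x + 2)^2. The minimal polynomial is a similarity invariant, so A and B are not similar.

No.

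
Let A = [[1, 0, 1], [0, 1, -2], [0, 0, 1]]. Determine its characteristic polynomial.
χ_A(x) = (x - 1)^3

xI - A = [[x - 1, 0, -1], [0, x - 1, 2], [0, 0, x - 1]].

Expanding det(xI - A) along the first row:
det(xI - A) = + (x - 1)·det([[x - 1, 2], [0, x - 1]]) - (0)·det([[0, 2], [0, x - 1]]) + (-1)·det([[0, x - 1], [0, 0]]).

Evaluating gives χ_A(x) = x^3 - 3x^2 + 3x - 1 = (x - 1)^3.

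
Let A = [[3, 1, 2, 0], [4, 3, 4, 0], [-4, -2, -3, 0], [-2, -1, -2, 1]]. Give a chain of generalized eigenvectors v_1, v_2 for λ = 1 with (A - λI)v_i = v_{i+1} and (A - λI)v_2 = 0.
We seek v_1 ∈ ker((A - I)^2) \ ker(A - I), then set v_{i+1} = (A - I) v_i.

One such chain is v_1 = [[0, 1, 0, 0]]^T, v_2 = [[1, 2, -2, -1]]^T. Check: (A - I) v_2 = [[0, 0, 0, 0]]^T = 0.

v_1 = [[0, 1, 0, 0]]^T, v_2 = [[1, 2, -2, -1]]^T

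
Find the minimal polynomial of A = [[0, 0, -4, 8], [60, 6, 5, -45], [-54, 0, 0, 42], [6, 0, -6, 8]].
m_A(x) = (x - 6)^2(x + 4)

The characteristic polynomial factors as (x - 6)^3(x + 4). The minimal polynomial is ∏(x - λ)^{k_λ} where k_λ is the size of the largest Jordan block at λ.

For λ = -4: rank(A + 4I) = 3, and the largest Jordan block has size 1 (the smallest k with rank((A + 4I)^k) = rank((A + 4I)^(k+1))).
For λ = 6: rank(A - 6I) = 2, and the largest Jordan block has size 2 (the smallest k with rank((A - 6I)^k) = rank((A - 6I)^(k+1))).

So m_A(x) = (x - 6)^2(x + 4).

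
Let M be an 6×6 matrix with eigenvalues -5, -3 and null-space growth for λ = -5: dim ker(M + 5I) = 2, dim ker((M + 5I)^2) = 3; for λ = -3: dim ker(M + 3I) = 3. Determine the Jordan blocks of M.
Jordan blocks: (-5, 2), (-5, 1), (-3, 1), (-3, 1), (-3, 1)

λ = -5: successive nullity increments [2, 1] count blocks of size ≥ k; block sizes are [2, 1].
λ = -3: successive nullity increments [3] count blocks of size ≥ k; block sizes are [1, 1, 1].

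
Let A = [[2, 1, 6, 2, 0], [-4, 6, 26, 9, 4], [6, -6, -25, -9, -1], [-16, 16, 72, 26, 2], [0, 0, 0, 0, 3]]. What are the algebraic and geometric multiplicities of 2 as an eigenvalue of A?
algebraic multiplicity 3, geometric multiplicity 1

The characteristic polynomial is (x - 3)^2(x - 2)^3, so the factor x - 2 appears with exponent 3: the algebraic multiplicity is 3.

rank(A - 2I) = 4, so the eigenspace has dimension 5 - 4 = 1: the geometric multiplicity is 1.

Since 1 < 3, A is not diagonalizable.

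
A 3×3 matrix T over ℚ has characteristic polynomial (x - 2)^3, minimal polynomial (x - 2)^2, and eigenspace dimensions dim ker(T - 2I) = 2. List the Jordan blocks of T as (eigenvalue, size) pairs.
λ = 2: algebraic multiplicity 3 (exponent in χ_T), largest block size 2 (exponent in m_T), 2 blocks (geometric multiplicity). These force block sizes [2, 1].

Jordan blocks: (2, 2), (2, 1)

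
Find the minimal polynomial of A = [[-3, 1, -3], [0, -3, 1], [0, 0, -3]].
The characteristic polynomial factors as (x + 3)^3. The minimal polynomial is ∏(x - λ)^{k_λ} where k_λ is the size of the largest Jordan block at λ.

For λ = -3: rank(A + 3I) = 2, and the largest Jordan block has size 3 (the smallest k with rank((A + 3I)^k) = rank((A + 3I)^(k+1))).

So m_A(x) = (x + 3)^3.

m_A(x) = (x + 3)^3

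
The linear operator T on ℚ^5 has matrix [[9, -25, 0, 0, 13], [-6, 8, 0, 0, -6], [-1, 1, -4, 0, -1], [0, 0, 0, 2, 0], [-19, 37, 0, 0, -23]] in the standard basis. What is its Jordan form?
The characteristic polynomial is det(xI - A) = (x - 2)^2(x + 4)^3, so the eigenvalues are -4 (algebraic multiplicity 3), 2 (algebraic multiplicity 2).

For λ = -4: rank(A + 4I) = 3, rank((A + 4I)^2) = 2. The eigenspace has dimension 5 - 3 = 2, so there are 2 Jordan blocks; the rank sequence gives block sizes [2, 1].

For λ = 2: rank(A - 2I) = 3. The eigenspace has dimension 5 - 3 = 2, so there are 2 Jordan blocks; the rank sequence gives block sizes [1, 1].

Assembling the blocks gives the Jordan form J above.

J = [[-4, 1, 0, 0, 0], [0, -4, 0, 0, 0], [0, 0, -4, 0, 0], [0, 0, 0, 2, 0], [0, 0, 0, 0, 2]]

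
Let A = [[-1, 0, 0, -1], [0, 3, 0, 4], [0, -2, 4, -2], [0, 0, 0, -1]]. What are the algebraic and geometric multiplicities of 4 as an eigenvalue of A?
The characteristic polynomial is (x - 4)(x - 3)(x + 1)^2, so the factor x - 4 appears with exponent 1: the algebraic multiplicity is 1.

rank(A - 4I) = 3, so the eigenspace has dimension 4 - 3 = 1: the geometric multiplicity is 1.

algebraic multiplicity 1, geometric multiplicity 1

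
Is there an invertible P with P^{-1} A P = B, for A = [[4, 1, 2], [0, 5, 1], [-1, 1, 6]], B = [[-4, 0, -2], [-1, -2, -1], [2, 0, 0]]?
No.

trace(A) = 15 but trace(B) = -6. The trace is a similarity invariant, so A and B are not similar.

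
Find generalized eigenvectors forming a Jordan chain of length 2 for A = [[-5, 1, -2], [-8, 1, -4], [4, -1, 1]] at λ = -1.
We seek v_1 ∈ ker((A + I)^2) \ ker(A + I), then set v_{i+1} = (A + I) v_i.

One such chain is v_1 = [[0, 1, 0]]^T, v_2 = [[1, 2, -1]]^T. Check: (A + I) v_2 = [[0, 0, 0]]^T = 0.

v_1 = [[0, 1, 0]]^T, v_2 = [[1, 2, -1]]^T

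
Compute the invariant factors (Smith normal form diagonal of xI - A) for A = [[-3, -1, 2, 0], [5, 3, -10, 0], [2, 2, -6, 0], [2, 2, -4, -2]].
The Jordan structure of A has elementary divisors (x + 2)^2, (x + 2), (x + 2). Arranging the block sizes at each eigenvalue in decreasing order and taking row products gives the invariant factors.

Invariant factors (smallest first, each dividing the next): x + 2, x + 2, (x + 2)^2.

Check: the last factor (x + 2)^2 is the minimal polynomial, and the product (x + 2)^4 is the characteristic polynomial.

x + 2, x + 2, (x + 2)^2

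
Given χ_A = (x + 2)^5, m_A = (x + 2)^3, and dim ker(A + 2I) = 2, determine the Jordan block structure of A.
Jordan blocks: (-2, 3), (-2, 2)

λ = -2: algebraic multiplicity 5 (exponent in χ_A), largest block size 3 (exponent in m_A), 2 blocks (geometric multiplicity). These force block sizes [3, 2].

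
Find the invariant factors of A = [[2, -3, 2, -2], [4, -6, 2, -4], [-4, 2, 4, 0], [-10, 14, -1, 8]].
(x - 2)^2, (x - 2)^2

The Jordan structure of A has elementary divisors (x - 2)^2, (x - 2)^2. Arranging the block sizes at each eigenvalue in decreasing order and taking row products gives the invariant factors.

Invariant factors (smallest first, each dividing the next): (x - 2)^2, (x - 2)^2.

Check: the last factor (x - 2)^2 is the minimal polynomial, and the product (x - 2)^4 is the characteristic polynomial.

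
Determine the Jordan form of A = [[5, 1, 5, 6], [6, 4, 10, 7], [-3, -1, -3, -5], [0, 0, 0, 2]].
The characteristic polynomial is det(xI - A) = (x - 2)^4, so the eigenvalues are 2 (algebraic multiplicity 4).

For λ = 2: rank(A - 2I) = 2, rank((A - 2I)^2) = 0. The eigenspace has dimension 4 - 2 = 2, so there are 2 Jordan blocks; the rank sequence gives block sizes [2, 2].

Assembling the blocks gives the Jordan form J above.

J = [[2, 1, 0, 0], [0, 2, 0, 0], [0, 0, 2, 1], [0, 0, 0, 2]]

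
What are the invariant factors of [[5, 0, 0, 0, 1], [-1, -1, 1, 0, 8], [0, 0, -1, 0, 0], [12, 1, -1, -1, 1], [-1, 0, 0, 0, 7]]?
The Jordan structure of A has elementary divisors (x + 1)^3, (x - 6)^2. Arranging the block sizes at each eigenvalue in decreasing order and taking row products gives the invariant factors.

Invariant factors (smallest first, each dividing the next): (x - 6)^2(x + 1)^3.

Check: the last factor (x - 6)^2(x + 1)^3 is the minimal polynomial, and the product (x - 6)^2(x + 1)^3 is the characteristic polynomial.

(x - 6)^2(x + 1)^3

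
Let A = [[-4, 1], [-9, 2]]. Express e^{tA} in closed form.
A has Jordan form J = [[-1, 1], [0, -1]] with A = PJP^{-1}, so e^{tA} = P e^{tJ} P^{-1}.

For a Jordan block J_k(λ), e^{tJ_k(λ)} = e^{λt} · (I + tN + t^2 N^2/2! + ... + t^{k-1} N^{k-1}/(k-1)!) where N is the nilpotent superdiagonal part.

Assembling the blocks and conjugating back gives the entries of e^{tA} as shown above.

e^{tA} = [[(1 - 3*t)*e^{-t}, t*e^{-t}], [-9*t*e^{-t}, (3*t + 1)*e^{-t}]]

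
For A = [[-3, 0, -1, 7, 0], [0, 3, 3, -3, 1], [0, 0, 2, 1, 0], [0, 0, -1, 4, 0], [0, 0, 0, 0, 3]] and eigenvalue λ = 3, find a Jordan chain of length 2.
v_1 = [[0, 0, 1, 0, 0]]^T, v_2 = [[-1, 3, -1, -1, 0]]^T

We seek v_1 ∈ ker((A - 3I)^2) \ ker(A - 3I), then set v_{i+1} = (A - 3I) v_i.

One such chain is v_1 = [[0, 0, 1, 0, 0]]^T, v_2 = [[-1, 3, -1, -1, 0]]^T. Check: (A - 3I) v_2 = [[0, 0, 0, 0, 0]]^T = 0.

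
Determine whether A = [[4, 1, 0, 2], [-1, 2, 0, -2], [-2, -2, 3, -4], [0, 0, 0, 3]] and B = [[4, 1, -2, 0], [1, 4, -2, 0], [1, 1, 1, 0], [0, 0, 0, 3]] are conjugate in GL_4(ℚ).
Yes.

Two matrices over a field are similar if and only if they have the same invariant factors.

Both A and B have characteristic polynomial (x - 3)^4 and minimal polynomial (x - 3)^2. Computing further, both have invariant factors x - 3, x - 3, (x - 3)^2. Hence A and B are similar.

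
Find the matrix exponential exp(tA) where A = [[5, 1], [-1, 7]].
A has Jordan form J = [[6, 1], [0, 6]] with A = PJP^{-1}, so e^{tA} = P e^{tJ} P^{-1}.

For a Jordan block J_k(λ), e^{tJ_k(λ)} = e^{λt} · (I + tN + t^2 N^2/2! + ... + t^{k-1} N^{k-1}/(k-1)!) where N is the nilpotent superdiagonal part.

Assembling the blocks and conjugating back gives the entries of e^{tA} as shown above.

e^{tA} = [[(1 - t)*e^{6*t}, t*e^{6*t}], [-t*e^{6*t}, (t + 1)*e^{6*t}]]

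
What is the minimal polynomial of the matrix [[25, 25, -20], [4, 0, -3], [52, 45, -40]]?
The characteristic polynomial factors as (x + 5)^3. The minimal polynomial is ∏(x - λ)^{k_λ} where k_λ is the size of the largest Jordan block at λ.

For λ = -5: rank(A + 5I) = 2, and the largest Jordan block has size 3 (the smallest k with rank((A + 5I)^k) = rank((A + 5I)^(k+1))).

So m_A(x) = (x + 5)^3.

m_A(x) = (x + 5)^3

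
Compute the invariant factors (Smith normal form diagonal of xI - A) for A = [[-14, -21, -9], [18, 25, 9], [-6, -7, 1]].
The Jordan structure of A has elementary divisors (x - 4)^2, (x - 4). Arranging the block sizes at each eigenvalue in decreasing order and taking row products gives the invariant factors.

Invariant factors (smallest first, each dividing the next): x - 4, (x - 4)^2.

Check: the last factor (x - 4)^2 is the minimal polynomial, and the product (x - 4)^3 is the characteristic polynomial.

x - 4, (x - 4)^2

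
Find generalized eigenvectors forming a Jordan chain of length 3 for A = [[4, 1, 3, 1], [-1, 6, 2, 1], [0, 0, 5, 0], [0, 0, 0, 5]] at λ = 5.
We seek v_1 ∈ ker((A - 5I)^3) \ ker((A - 5I)^2), then set v_{i+1} = (A - 5I) v_i.

One such chain is v_1 = [[0, -1, 1, 0]]^T, v_2 = [[2, 1, 0, 0]]^T, v_3 = [[-1, -1, 0, 0]]^T. Check: (A - 5I) v_3 = [[0, 0, 0, 0]]^T = 0.

v_1 = [[0, -1, 1, 0]]^T, v_2 = [[2, 1, 0, 0]]^T, v_3 = [[-1, -1, 0, 0]]^T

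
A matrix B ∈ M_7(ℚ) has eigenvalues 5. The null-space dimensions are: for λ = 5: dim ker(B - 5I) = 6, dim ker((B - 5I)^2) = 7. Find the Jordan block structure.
Jordan blocks: (5, 2), (5, 1), (5, 1), (5, 1), (5, 1), (5, 1)

λ = 5: successive nullity increments [6, 1] count blocks of size ≥ k; block sizes are [2, 1, 1, 1, 1, 1].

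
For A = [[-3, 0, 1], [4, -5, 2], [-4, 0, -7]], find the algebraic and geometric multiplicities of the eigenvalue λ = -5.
The characteristic polynomial is (x + 5)^3, so the factor x + 5 appears with exponent 3: the algebraic multiplicity is 3.

rank(A + 5I) = 1, so the eigenspace has dimension 3 - 1 = 2: the geometric multiplicity is 2.

Since 2 < 3, A is not diagonalizable.

algebraic multiplicity 3, geometric multiplicity 2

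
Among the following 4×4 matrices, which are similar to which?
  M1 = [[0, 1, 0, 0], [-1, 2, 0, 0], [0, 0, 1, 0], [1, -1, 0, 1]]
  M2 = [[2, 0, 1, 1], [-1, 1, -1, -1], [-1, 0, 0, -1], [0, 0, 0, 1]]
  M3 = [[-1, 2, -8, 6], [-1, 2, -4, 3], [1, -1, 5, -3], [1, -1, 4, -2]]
1 class: {M1, M2, M3}

Characteristic polynomials: χ_{M1} = (x - 1)^4, χ_{M2} = (x - 1)^4, χ_{M3} = (x - 1)^4.

{M1, M2, M3}: invariant factors x - 1, x - 1, (x - 1)^2.

Matrices are similar if and only if their invariant-factor lists agree; the partition into similarity classes is {M1, M2, M3}.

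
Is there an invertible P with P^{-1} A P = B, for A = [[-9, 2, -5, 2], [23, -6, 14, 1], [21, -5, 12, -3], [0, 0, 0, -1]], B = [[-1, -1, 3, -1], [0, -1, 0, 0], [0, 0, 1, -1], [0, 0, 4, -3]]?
Two matrices over a field are similar if and only if they have the same invariant factors.

Both A and B have characteristic polynomial (x + 1)^4 and minimal polynomial (x + 1)^3. Computing further, both have invariant factors x + 1, (x + 1)^3. Hence A and B are similar.

Yes.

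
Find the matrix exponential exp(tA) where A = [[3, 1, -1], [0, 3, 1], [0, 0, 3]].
e^{tA} = [[e^{3*t}, t*e^{3*t}, t*(t - 2)*e^{3*t}/2], [0, e^{3*t}, t*e^{3*t}], [0, 0, e^{3*t}]]

A has Jordan form J = [[3, 1, 0], [0, 3, 1], [0, 0, 3]] with A = PJP^{-1}, so e^{tA} = P e^{tJ} P^{-1}.

For a Jordan block J_k(λ), e^{tJ_k(λ)} = e^{λt} · (I + tN + t^2 N^2/2! + ... + t^{k-1} N^{k-1}/(k-1)!) where N is the nilpotent superdiagonal part.

Assembling the blocks and conjugating back gives the entries of e^{tA} as shown above.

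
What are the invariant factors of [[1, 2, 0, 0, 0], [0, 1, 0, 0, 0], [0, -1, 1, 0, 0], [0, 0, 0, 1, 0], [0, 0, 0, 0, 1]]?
x - 1, x - 1, x - 1, (x - 1)^2

The Jordan structure of A has elementary divisors (x - 1)^2, (x - 1), (x - 1), (x - 1). Arranging the block sizes at each eigenvalue in decreasing order and taking row products gives the invariant factors.

Invariant factors (smallest first, each dividing the next): x - 1, x - 1, x - 1, (x - 1)^2.

Check: the last factor (x - 1)^2 is the minimal polynomial, and the product (x - 1)^5 is the characteristic polynomial.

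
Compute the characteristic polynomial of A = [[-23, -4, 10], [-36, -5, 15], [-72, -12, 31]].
xI - A = [[x + 23, 4, -10], [36, x + 5, -15], [72, 12, x - 31]].

Expanding det(xI - A) along the first row:
det(xI - A) = + (x + 23)·det([[x + 5, -15], [12, x - 31]]) - (4)·det([[36, -15], [72, x - 31]]) + (-10)·det([[36, x + 5], [72, 12]]).

Evaluating gives χ_A(x) = x^3 - 3x^2 + 3x - 1 = (x - 1)^3.

χ_A(x) = (x - 1)^3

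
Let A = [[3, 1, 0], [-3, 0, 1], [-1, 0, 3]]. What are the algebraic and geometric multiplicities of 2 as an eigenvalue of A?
algebraic multiplicity 3, geometric multiplicity 1

The characteristic polynomial is (x - 2)^3, so the factor x - 2 appears with exponent 3: the algebraic multiplicity is 3.

rank(A - 2I) = 2, so the eigenspace has dimension 3 - 2 = 1: the geometric multiplicity is 1.

Since 1 < 3, A is not diagonalizable.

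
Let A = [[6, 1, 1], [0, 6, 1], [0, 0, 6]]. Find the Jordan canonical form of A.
J = [[6, 1, 0], [0, 6, 1], [0, 0, 6]]

The characteristic polynomial is det(xI - A) = (x - 6)^3, so the eigenvalues are 6 (algebraic multiplicity 3).

For λ = 6: rank(A - 6I) = 2, rank((A - 6I)^2) = 1, rank((A - 6I)^3) = 0. The eigenspace has dimension 3 - 2 = 1, so there is 1 Jordan block; the rank sequence gives block sizes [3].

Assembling the blocks gives the Jordan form J above.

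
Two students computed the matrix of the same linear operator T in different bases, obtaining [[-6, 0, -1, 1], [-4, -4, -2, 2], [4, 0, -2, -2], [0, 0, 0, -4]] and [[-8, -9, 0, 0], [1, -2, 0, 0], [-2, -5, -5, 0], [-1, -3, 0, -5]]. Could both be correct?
trace(A) = -16 but trace(B) = -20. The trace is a similarity invariant, so A and B are not similar.

No.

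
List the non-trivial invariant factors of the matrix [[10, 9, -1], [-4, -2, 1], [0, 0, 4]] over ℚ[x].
The Jordan structure of A has elementary divisors (x - 4)^3. Arranging the block sizes at each eigenvalue in decreasing order and taking row products gives the invariant factors.

Invariant factors (smallest first, each dividing the next): (x - 4)^3.

Check: the last factor (x - 4)^3 is the minimal polynomial, and the product (x - 4)^3 is the characteristic polynomial.

(x - 4)^3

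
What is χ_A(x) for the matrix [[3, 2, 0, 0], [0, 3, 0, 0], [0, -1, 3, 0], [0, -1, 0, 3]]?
χ_A(x) = (x - 3)^4

xI - A = [[x - 3, -2, 0, 0], [0, x - 3, 0, 0], [0, 1, x - 3, 0], [0, 1, 0, x - 3]].

Expanding det(xI - A) along the first row:
det(xI - A) = + (x - 3)·det([[x - 3, 0, 0], [1, x - 3, 0], [1, 0, x - 3]]) - (-2)·det([[0, 0, 0], [0, x - 3, 0], [0, 0, x - 3]]) + (0)·det([[0, x - 3, 0], [0, 1, 0], [0, 1, x - 3]]) - (0)·det([[0, x - 3, 0], [0, 1, x - 3], [0, 1, 0]]).

Evaluating gives χ_A(x) = x^4 - 12x^3 + 54x^2 - 108x + 81 = (x - 3)^4.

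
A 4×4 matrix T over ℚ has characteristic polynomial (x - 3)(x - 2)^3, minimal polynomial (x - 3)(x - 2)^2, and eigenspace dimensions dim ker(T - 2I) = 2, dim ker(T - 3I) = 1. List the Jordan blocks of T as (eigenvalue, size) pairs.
Jordan blocks: (2, 2), (2, 1), (3, 1)

λ = 2: algebraic multiplicity 3 (exponent in χ_T), largest block size 2 (exponent in m_T), 2 blocks (geometric multiplicity). These force block sizes [2, 1].
λ = 3: algebraic multiplicity 1 (exponent in χ_T), largest block size 1 (exponent in m_T), 1 block (geometric multiplicity). This forces block sizes [1].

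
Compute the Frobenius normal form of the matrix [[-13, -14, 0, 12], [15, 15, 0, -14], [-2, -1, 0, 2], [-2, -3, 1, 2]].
R = [[0, 0, 0, 0], [1, 0, 0, -10], [0, 1, 0, 1], [0, 0, 1, 4]]

The invariant factors of A (the non-unit diagonal entries of the Smith normal form of xI - A over ℚ[x]) are x(x - 2)(x^2 - 2x - 5), each dividing the next. The characteristic polynomial is their product, x(x - 2)(x^2 - 2x - 5).

The rational canonical form is the block-diagonal matrix of companion matrices C(f_i):
R = [[0, 0, 0, 0], [1, 0, 0, -10], [0, 1, 0, 1], [0, 0, 1, 4]].

Note the characteristic polynomial does not split into linear factors over ℚ, so A has no Jordan form over ℚ; the rational canonical form exists over any field.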